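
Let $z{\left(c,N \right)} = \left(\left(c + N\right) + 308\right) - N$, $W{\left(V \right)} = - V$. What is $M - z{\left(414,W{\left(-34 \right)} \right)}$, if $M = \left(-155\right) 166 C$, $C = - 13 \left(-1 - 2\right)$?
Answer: $-1004192$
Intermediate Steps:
$C = 39$ ($C = - 13 \left(-1 - 2\right) = \left(-13\right) \left(-3\right) = 39$)
$M = -1003470$ ($M = \left(-155\right) 166 \cdot 39 = \left(-25730\right) 39 = -1003470$)
$z{\left(c,N \right)} = 308 + c$ ($z{\left(c,N \right)} = \left(\left(N + c\right) + 308\right) - N = \left(308 + N + c\right) - N = 308 + c$)
$M - z{\left(414,W{\left(-34 \right)} \right)} = -1003470 - \left(308 + 414\right) = -1003470 - 722 = -1004192$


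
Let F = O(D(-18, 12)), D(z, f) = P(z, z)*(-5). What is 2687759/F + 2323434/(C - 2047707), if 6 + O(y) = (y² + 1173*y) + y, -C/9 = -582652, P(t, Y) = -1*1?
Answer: 16772306425/36690433 ≈ 457.13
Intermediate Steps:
P(t, Y) = -1
C = 5243868 (C = -9*(-582652) = 5243868)
D(z, f) = 5 (D(z, f) = -1*(-5) = 5)
O(y) = -6 + y² + 1174*y (O(y) = -6 + ((y² + 1173*y) + y) = -6 + (y² + 1174*y) = -6 + y² + 1174*y)
F = 5889 (F = -6 + 5² + 1174*5 = -6 + 25 + 5870 = 5889)
2687759/F + 2323434/(C - 2047707) = 2687759/5889 + 2323434/(5243868 - 2047707) = 2687759*(1/5889) + 2323434/3196161 = 2687759/5889 + 2323434*(1/3196161) = 2687759/5889 + 40762/56073 = 16772306425/36690433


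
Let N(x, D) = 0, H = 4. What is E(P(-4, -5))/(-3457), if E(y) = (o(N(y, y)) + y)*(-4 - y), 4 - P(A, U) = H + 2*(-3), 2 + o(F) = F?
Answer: 40/3457 ≈ 0.011571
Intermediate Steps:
o(F) = -2 + F
P(A, U) = 6 (P(A, U) = 4 - (4 + 2*(-3)) = 4 - (4 - 6) = 4 - 1*(-2) = 4 + 2 = 6)
E(y) = (-4 - y)*(-2 + y) (E(y) = ((-2 + 0) + y)*(-4 - y) = (-2 + y)*(-4 - y) = (-4 - y)*(-2 + y))
E(P(-4, -5))/(-3457) = (8 - 1*6² - 2*6)/(-3457) = (8 - 1*36 - 12)*(-1/3457) = (8 - 36 - 12)*(-1/3457) = -40*(-1/3457) = 40/3457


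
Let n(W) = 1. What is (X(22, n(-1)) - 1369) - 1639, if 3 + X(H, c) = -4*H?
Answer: -3099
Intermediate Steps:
X(H, c) = -3 - 4*H
(X(22, n(-1)) - 1369) - 1639 = ((-3 - 4*22) - 1369) - 1639 = ((-3 - 88) - 1369) - 1639 = (-91 - 1369) - 1639 = -1460 - 1639 = -3099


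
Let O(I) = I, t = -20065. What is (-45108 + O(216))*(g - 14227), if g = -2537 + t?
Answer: 1653327468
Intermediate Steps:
g = -22602 (g = -2537 - 20065 = -22602)
(-45108 + O(216))*(g - 14227) = (-45108 + 216)*(-22602 - 14227) = -44892*(-36829) = 1653327468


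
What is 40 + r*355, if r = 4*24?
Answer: 34120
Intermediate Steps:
r = 96
40 + r*355 = 40 + 96*355 = 40 + 34080 = 34120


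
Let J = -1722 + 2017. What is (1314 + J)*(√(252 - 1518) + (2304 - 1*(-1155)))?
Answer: 5565531 + 1609*I*√1266 ≈ 5.5655e+6 + 57250.0*I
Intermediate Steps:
J = 295
(1314 + J)*(√(252 - 1518) + (2304 - 1*(-1155))) = (1314 + 295)*(√(252 - 1518) + (2304 - 1*(-1155))) = 1609*(√(-1266) + (2304 + 1155)) = 1609*(I*√1266 + 3459) = 1609*(3459 + I*√1266) = 5565531 + 1609*I*√1266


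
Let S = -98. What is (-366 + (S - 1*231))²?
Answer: 483025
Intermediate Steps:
(-366 + (S - 1*231))² = (-366 + (-98 - 1*231))² = (-366 + (-98 - 231))² = (-366 - 329)² = (-695)² = 483025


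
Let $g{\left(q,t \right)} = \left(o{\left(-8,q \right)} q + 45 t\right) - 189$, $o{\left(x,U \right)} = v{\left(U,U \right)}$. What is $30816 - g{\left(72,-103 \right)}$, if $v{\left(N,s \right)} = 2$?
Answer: $35496$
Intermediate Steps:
$o{\left(x,U \right)} = 2$
$g{\left(q,t \right)} = -189 + 2 q + 45 t$ ($g{\left(q,t \right)} = \left(2 q + 45 t\right) - 189 = -189 + 2 q + 45 t$)
$30816 - g{\left(72,-103 \right)} = 30816 - \left(-189 + 2 \cdot 72 + 45 \left(-103\right)\right) = 30816 - \left(-189 + 144 - 4635\right) = 30816 - -4680 = 30816 + 4680 = 35496$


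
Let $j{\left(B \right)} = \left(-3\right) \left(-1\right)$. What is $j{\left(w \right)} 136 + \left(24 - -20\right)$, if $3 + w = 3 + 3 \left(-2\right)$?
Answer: $452$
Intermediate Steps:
$w = -6$ ($w = -3 + \left(3 + 3 \left(-2\right)\right) = -3 + \left(3 - 6\right) = -3 - 3 = -6$)
$j{\left(B \right)} = 3$
$j{\left(w \right)} 136 + \left(24 - -20\right) = 3 \cdot 136 + \left(24 - -20\right) = 408 + \left(24 + 20\right) = 408 + 44 = 452$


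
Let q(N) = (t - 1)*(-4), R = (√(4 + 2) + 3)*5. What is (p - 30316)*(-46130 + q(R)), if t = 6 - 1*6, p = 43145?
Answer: -591750454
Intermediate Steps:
t = 0 (t = 6 - 6 = 0)
R = 15 + 5*√6 (R = (√6 + 3)*5 = (3 + √6)*5 = 15 + 5*√6 ≈ 27.247)
q(N) = 4 (q(N) = (0 - 1)*(-4) = -1*(-4) = 4)
(p - 30316)*(-46130 + q(R)) = (43145 - 30316)*(-46130 + 4) = 12829*(-46126) = -591750454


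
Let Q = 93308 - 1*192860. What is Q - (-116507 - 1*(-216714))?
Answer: -199759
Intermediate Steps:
Q = -99552 (Q = 93308 - 192860 = -99552)
Q - (-116507 - 1*(-216714)) = -99552 - (-116507 - 1*(-216714)) = -99552 - (-116507 + 216714) = -99552 - 1*100207 = -99552 - 100207 = -199759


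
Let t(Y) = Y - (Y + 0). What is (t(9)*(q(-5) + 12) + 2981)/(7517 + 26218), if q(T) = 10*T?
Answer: 2981/33735 ≈ 0.088365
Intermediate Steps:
t(Y) = 0 (t(Y) = Y - Y = 0)
(t(9)*(q(-5) + 12) + 2981)/(7517 + 26218) = (0*(10*(-5) + 12) + 2981)/(7517 + 26218) = (0*(-50 + 12) + 2981)/33735 = (0*(-38) + 2981)*(1/33735) = (0 + 2981)*(1/33735) = 2981*(1/33735) = 2981/33735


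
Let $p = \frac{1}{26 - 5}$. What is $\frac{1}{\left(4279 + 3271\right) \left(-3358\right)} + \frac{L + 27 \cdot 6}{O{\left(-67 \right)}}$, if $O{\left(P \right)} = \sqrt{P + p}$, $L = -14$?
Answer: $- \frac{1}{25352900} - \frac{2 i \sqrt{29526}}{19} \approx -3.9443 \cdot 10^{-8} - 18.087 i$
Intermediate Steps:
$p = \frac{1}{21} \approx 0.047619$
$O{\left(P \right)} = \sqrt{\frac{1}{21} + P}$ ($O{\left(P \right)} = \sqrt{P + \frac{1}{21}} = \sqrt{\frac{1}{21} + P}$)
$\frac{1}{\left(4279 + 3271\right) \left(-3358\right)} + \frac{L + 27 \cdot 6}{O{\left(-67 \right)}} = \frac{1}{\left(4279 + 3271\right) \left(-3358\right)} + \frac{-14 + 27 \cdot 6}{\frac{1}{21} \sqrt{21 + 441 \left(-67\right)}} = \frac{1}{7550} \left(- \frac{1}{3358}\right) + \frac{-14 + 162}{\frac{1}{21} \sqrt{21 - 29547}} = \frac{1}{7550} \left(- \frac{1}{3358}\right) + \frac{148}{\frac{1}{21} \sqrt{-29526}} = - \frac{1}{25352900} + \frac{148}{\frac{1}{21} i \sqrt{29526}} = - \frac{1}{25352900} + 148 \left(- \frac{i \sqrt{29526}}{1406}\right) = - \frac{1}{25352900} - \frac{2 i \sqrt{29526}}{19}$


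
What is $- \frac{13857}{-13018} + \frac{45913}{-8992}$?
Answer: $- \frac{236546645}{58528928} \approx -4.0415$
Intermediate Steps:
$- \frac{13857}{-13018} + \frac{45913}{-8992} = \left(-13857\right) \left(- \frac{1}{13018}\right) + 45913 \left(- \frac{1}{8992}\right) = \frac{13857}{13018} - \frac{45913}{8992} = - \frac{236546645}{58528928}$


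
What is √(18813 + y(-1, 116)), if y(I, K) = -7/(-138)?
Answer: √358275738/138 ≈ 137.16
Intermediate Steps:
y(I, K) = 7/138 (y(I, K) = -7*(-1/138) = 7/138)
√(18813 + y(-1, 116)) = √(18813 + 7/138) = √(2596201/138) = √358275738/138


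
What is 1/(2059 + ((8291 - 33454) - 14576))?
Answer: -1/37680 ≈ -2.6539e-5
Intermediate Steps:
1/(2059 + ((8291 - 33454) - 14576)) = 1/(2059 + (-25163 - 14576)) = 1/(2059 - 39739) = 1/(-37680) = -1/37680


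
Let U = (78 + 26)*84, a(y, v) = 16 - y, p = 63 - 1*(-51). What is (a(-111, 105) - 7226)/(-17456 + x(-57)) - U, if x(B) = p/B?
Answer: -152505989/17458 ≈ -8735.6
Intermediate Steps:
p = 114 (p = 63 + 51 = 114)
x(B) = 114/B
U = 8736 (U = 104*84 = 8736)
(a(-111, 105) - 7226)/(-17456 + x(-57)) - U = ((16 - 1*(-111)) - 7226)/(-17456 + 114/(-57)) - 1*8736 = ((16 + 111) - 7226)/(-17456 + 114*(-1/57)) - 8736 = (127 - 7226)/(-17456 - 2) - 8736 = -7099/(-17458) - 8736 = -7099*(-1/17458) - 8736 = 7099/17458 - 8736 = -152505989/17458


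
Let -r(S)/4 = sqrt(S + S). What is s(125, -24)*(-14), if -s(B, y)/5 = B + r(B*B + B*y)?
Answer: 8750 - 1400*sqrt(1010) ≈ -35743.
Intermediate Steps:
r(S) = -4*sqrt(2)*sqrt(S) (r(S) = -4*sqrt(S + S) = -4*sqrt(2)*sqrt(S))
s(B, y) = -5*B + 20*sqrt(2)*sqrt(B**2 + B*y) (s(B, y) = -5*(B - 4*sqrt(2)*sqrt(B*B + B*y)) = -5*(B - 4*sqrt(2)*sqrt(B**2 + B*y)) = -5*B + 20*sqrt(2)*sqrt(B**2 + B*y))
s(125, -24)*(-14) = (-5*125 + 20*sqrt(2)*sqrt(125*(125 - 24)))*(-14) = (-625 + 20*sqrt(2)*sqrt(125*101))*(-14) = (-625 + 20*sqrt(2)*sqrt(12625))*(-14) = (-625 + 20*sqrt(2)*(5*sqrt(505)))*(-14) = (-625 + 100*sqrt(1010))*(-14) = 8750 - 1400*sqrt(1010)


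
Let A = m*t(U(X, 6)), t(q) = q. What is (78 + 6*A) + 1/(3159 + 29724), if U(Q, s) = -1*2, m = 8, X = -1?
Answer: -591893/32883 ≈ -18.000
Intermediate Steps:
U(Q, s) = -2
A = -16 (A = 8*(-2) = -16)
(78 + 6*A) + 1/(3159 + 29724) = (78 + 6*(-16)) + 1/(3159 + 29724) = (78 - 96) + 1/32883 = -18 + 1/32883 = -591893/32883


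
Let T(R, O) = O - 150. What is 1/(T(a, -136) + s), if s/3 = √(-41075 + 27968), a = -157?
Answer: -286/199759 - 3*I*√13107/199759 ≈ -0.0014317 - 0.0017194*I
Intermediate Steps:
T(R, O) = -150 + O
s = 3*I*√13107 (s = 3*√(-41075 + 27968) = 3*√(-13107) = 3*(I*√13107) = 3*I*√13107 ≈ 343.46*I)
1/(T(a, -136) + s) = 1/((-150 - 136) + 3*I*√13107) = 1/(-286 + 3*I*√13107)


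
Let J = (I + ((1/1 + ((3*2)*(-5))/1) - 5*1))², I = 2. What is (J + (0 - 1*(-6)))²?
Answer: 1060900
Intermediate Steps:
J = 1024 (J = (2 + ((1/1 + ((3*2)*(-5))/1) - 5*1))² = (2 + ((1*1 + (6*(-5))*1) - 5))² = (2 + ((1 - 30*1) - 5))² = (2 + ((1 - 30) - 5))² = (2 + (-29 - 5))² = (2 - 34)² = (-32)² = 1024)
(J + (0 - 1*(-6)))² = (1024 + (0 - 1*(-6)))² = (1024 + (0 + 6))² = (1024 + 6)² = 1030² = 1060900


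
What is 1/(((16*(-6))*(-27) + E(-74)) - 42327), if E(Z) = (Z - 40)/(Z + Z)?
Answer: -74/2940333 ≈ -2.5167e-5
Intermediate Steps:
E(Z) = (-40 + Z)/(2*Z) (E(Z) = (-40 + Z)/((2*Z)) = (-40 + Z)*(1/(2*Z)) = (-40 + Z)/(2*Z))
1/(((16*(-6))*(-27) + E(-74)) - 42327) = 1/(((16*(-6))*(-27) + (½)*(-40 - 74)/(-74)) - 42327) = 1/((-96*(-27) + (½)*(-1/74)*(-114)) - 42327) = 1/((2592 + 57/74) - 42327) = 1/(191865/74 - 42327) = 1/(-2940333/74) = -74/2940333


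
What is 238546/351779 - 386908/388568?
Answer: -10853691801/34172515618 ≈ -0.31761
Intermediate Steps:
238546/351779 - 386908/388568 = 238546*(1/351779) - 386908*1/388568 = 238546/351779 - 96727/97142 = -10853691801/34172515618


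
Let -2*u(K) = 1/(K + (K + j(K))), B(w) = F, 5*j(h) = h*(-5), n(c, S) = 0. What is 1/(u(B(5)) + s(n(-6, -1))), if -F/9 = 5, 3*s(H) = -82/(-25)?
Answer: 450/497 ≈ 0.90543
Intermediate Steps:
s(H) = 82/75 (s(H) = (-82/(-25))/3 = (-82*(-1/25))/3 = (1/3)*(82/25) = 82/75)
j(h) = -h (j(h) = (h*(-5))/5 = (-5*h)/5 = -h)
F = -45 (F = -9*5 = -45)
B(w) = -45
u(K) = -1/(2*K) (u(K) = -1/(2*(K + (K - K))) = -1/(2*(K + 0)) = -1/(2*K))
1/(u(B(5)) + s(n(-6, -1))) = 1/(-1/2/(-45) + 82/75) = 1/(-1/2*(-1/45) + 82/75) = 1/(1/90 + 82/75) = 1/(497/450) = 450/497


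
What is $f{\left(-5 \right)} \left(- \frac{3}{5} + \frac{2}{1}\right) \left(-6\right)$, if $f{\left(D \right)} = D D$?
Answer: $-210$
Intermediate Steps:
$f{\left(D \right)} = D^{2}$
$f{\left(-5 \right)} \left(- \frac{3}{5} + \frac{2}{1}\right) \left(-6\right) = \left(-5\right)^{2} \left(- \frac{3}{5} + \frac{2}{1}\right) \left(-6\right) = 25 \left(\left(-3\right) \frac{1}{5} + 2 \cdot 1\right) \left(-6\right) = 25 \left(- \frac{3}{5} + 2\right) \left(-6\right) = 25 \cdot \frac{7}{5} \left(-6\right) = 35 \left(-6\right) = -210$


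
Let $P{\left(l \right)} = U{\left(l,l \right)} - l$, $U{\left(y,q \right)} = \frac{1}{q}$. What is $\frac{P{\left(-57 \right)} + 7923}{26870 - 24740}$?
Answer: $\frac{454859}{121410} \approx 3.7465$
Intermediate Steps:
$P{\left(l \right)} = \frac{1}{l} - l$
$\frac{P{\left(-57 \right)} + 7923}{26870 - 24740} = \frac{\left(\frac{1}{-57} - -57\right) + 7923}{26870 - 24740} = \frac{\left(- \frac{1}{57} + 57\right) + 7923}{2130} = \left(\frac{3248}{57} + 7923\right) \frac{1}{2130} = \frac{454859}{57} \cdot \frac{1}{2130} = \frac{454859}{121410}$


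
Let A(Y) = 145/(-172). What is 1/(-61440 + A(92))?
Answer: -172/10567825 ≈ -1.6276e-5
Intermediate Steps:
A(Y) = -145/172 (A(Y) = 145*(-1/172) = -145/172)
1/(-61440 + A(92)) = 1/(-61440 - 145/172) = 1/(-10567825/172) = -172/10567825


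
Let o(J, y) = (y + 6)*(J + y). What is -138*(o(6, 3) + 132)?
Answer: -29394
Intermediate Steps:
o(J, y) = (6 + y)*(J + y)
-138*(o(6, 3) + 132) = -138*((3**2 + 6*6 + 6*3 + 6*3) + 132) = -138*((9 + 36 + 18 + 18) + 132) = -138*(81 + 132) = -138*213 = -29394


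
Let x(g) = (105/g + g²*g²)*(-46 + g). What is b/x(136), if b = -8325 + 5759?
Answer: -174488/2093664342645 ≈ -8.3341e-8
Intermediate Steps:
x(g) = (-46 + g)*(g⁴ + 105/g) (x(g) = (105/g + g⁴)*(-46 + g) = (g⁴ + 105/g)*(-46 + g) = (-46 + g)*(g⁴ + 105/g))
b = -2566
b/x(136) = -2566/(105 + 136⁵ - 4830/136 - 46*136⁴) = -2566/(105 + 46525874176 - 4830*1/136 - 46*342102016) = -2566/(105 + 46525874176 - 2415/68 - 15736692736) = -2566/2093664342645/68 = -2566*68/2093664342645 = -174488/2093664342645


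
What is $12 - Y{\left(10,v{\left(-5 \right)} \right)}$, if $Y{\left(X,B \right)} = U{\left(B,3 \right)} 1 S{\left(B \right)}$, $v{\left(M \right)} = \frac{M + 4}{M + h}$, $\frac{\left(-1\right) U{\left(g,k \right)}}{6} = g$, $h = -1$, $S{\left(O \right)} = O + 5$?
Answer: $\frac{103}{6} \approx 17.167$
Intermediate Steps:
$S{\left(O \right)} = 5 + O$
$U{\left(g,k \right)} = - 6 g$
$v{\left(M \right)} = \frac{4 + M}{-1 + M}$ ($v{\left(M \right)} = \frac{M + 4}{M - 1} = \frac{4 + M}{-1 + M}$)
$Y{\left(X,B \right)} = - 6 B \left(5 + B\right)$ ($Y{\left(X,B \right)} = - 6 B 1 \left(5 + B\right) = - 6 B \left(5 + B\right)$)
$12 - Y{\left(10,v{\left(-5 \right)} \right)} = 12 - - 6 \frac{4 - 5}{-1 - 5} \left(5 + \frac{4 - 5}{-1 - 5}\right) = 12 - - 6 \frac{1}{-6} \left(-1\right) \left(5 + \frac{1}{-6} \left(-1\right)\right) = 12 - - 6 \left(\left(- \frac{1}{6}\right) \left(-1\right)\right) \left(5 - - \frac{1}{6}\right) = 12 - \left(-6\right) \frac{1}{6} \left(5 + \frac{1}{6}\right) = 12 - \left(-6\right) \frac{1}{6} \cdot \frac{31}{6} = 12 - - \frac{31}{6} = 12 + \frac{31}{6} = \frac{103}{6}$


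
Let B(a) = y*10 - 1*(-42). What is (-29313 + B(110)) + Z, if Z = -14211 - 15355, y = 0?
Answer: -58837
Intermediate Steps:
B(a) = 42 (B(a) = 0*10 - 1*(-42) = 0 + 42 = 42)
Z = -29566
(-29313 + B(110)) + Z = (-29313 + 42) - 29566 = -29271 - 29566 = -58837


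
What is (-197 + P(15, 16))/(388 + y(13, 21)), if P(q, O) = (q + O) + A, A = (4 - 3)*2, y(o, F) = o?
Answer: -164/401 ≈ -0.40898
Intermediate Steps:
A = 2 (A = 1*2 = 2)
P(q, O) = 2 + O + q (P(q, O) = (q + O) + 2 = (O + q) + 2 = 2 + O + q)
(-197 + P(15, 16))/(388 + y(13, 21)) = (-197 + (2 + 16 + 15))/(388 + 13) = (-197 + 33)/401 = -164*1/401 = -164/401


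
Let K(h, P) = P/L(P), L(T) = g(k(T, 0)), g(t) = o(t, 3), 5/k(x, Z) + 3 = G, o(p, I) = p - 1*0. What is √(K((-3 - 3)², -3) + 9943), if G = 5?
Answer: √248545/5 ≈ 99.709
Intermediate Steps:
o(p, I) = p (o(p, I) = p + 0 = p)
k(x, Z) = 5/2 (k(x, Z) = 5/(-3 + 5) = 5/2)
g(t) = t
L(T) = 5/2
K(h, P) = 2*P/5 (K(h, P) = P/(5/2) = P*(⅖) = 2*P/5)
√(K((-3 - 3)², -3) + 9943) = √((⅖)*(-3) + 9943) = √(-6/5 + 9943) = √(49709/5) = √248545/5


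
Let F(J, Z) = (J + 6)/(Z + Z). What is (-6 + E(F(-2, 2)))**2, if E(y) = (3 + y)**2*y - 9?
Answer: 1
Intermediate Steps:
F(J, Z) = (6 + J)/(2*Z) (F(J, Z) = (6 + J)/((2*Z)) = (6 + J)*(1/(2*Z)) = (6 + J)/(2*Z))
E(y) = -9 + y*(3 + y)**2 (E(y) = y*(3 + y)**2 - 9 = -9 + y*(3 + y)**2)
(-6 + E(F(-2, 2)))**2 = (-6 + (-9 + ((1/2)*(6 - 2)/2)*(3 + (1/2)*(6 - 2)/2)**2))**2 = (-6 + (-9 + ((1/2)*(1/2)*4)*(3 + (1/2)*(1/2)*4)**2))**2 = (-6 + (-9 + 1*(3 + 1)**2))**2 = (-6 + (-9 + 1*4**2))**2 = (-6 + (-9 + 1*16))**2 = (-6 + (-9 + 16))**2 = (-6 + 7)**2 = 1**2 = 1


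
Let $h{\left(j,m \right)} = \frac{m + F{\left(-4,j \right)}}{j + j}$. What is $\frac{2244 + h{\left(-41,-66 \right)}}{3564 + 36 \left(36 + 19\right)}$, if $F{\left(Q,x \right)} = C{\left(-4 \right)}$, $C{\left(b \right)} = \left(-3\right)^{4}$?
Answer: $\frac{61331}{151536} \approx 0.40473$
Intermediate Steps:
$C{\left(b \right)} = 81$
$F{\left(Q,x \right)} = 81$
$h{\left(j,m \right)} = \frac{81 + m}{2 j}$ ($h{\left(j,m \right)} = \frac{m + 81}{j + j} = \frac{81 + m}{2 j}$)
$\frac{2244 + h{\left(-41,-66 \right)}}{3564 + 36 \left(36 + 19\right)} = \frac{2244 + \frac{81 - 66}{2 \left(-41\right)}}{3564 + 36 \left(36 + 19\right)} = \frac{2244 + \frac{1}{2} \left(- \frac{1}{41}\right) 15}{3564 + 36 \cdot 55} = \frac{2244 - \frac{15}{82}}{3564 + 1980} = \frac{183993}{82 \cdot 5544} = \frac{183993}{82} \cdot \frac{1}{5544} = \frac{61331}{151536}$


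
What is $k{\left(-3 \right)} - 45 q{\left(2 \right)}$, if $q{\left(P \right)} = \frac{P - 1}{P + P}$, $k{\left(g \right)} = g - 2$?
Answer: $- \frac{65}{4} \approx -16.25$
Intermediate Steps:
$k{\left(g \right)} = -2 + g$ ($k{\left(g \right)} = g - 2 = -2 + g$)
$q{\left(P \right)} = \frac{-1 + P}{2 P}$
$k{\left(-3 \right)} - 45 q{\left(2 \right)} = \left(-2 - 3\right) - 45 \frac{-1 + 2}{2 \cdot 2} = -5 - 45 \cdot \frac{1}{2} \cdot \frac{1}{2} \cdot 1 = -5 - \frac{45}{4} = - \frac{65}{4}$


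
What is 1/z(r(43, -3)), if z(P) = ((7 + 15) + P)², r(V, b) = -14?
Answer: 1/64 ≈ 0.015625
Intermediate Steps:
z(P) = (22 + P)²
1/z(r(43, -3)) = 1/((22 - 14)²) = 1/(8²) = 1/64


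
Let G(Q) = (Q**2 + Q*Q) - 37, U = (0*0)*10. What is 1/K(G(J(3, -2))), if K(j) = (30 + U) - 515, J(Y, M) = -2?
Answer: -1/485 ≈ -0.0020619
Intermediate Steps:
U = 0 (U = 0*10 = 0)
G(Q) = -37 + 2*Q**2 (G(Q) = (Q**2 + Q**2) - 37 = 2*Q**2 - 37 = -37 + 2*Q**2)
K(j) = -485 (K(j) = (30 + 0) - 515 = 30 - 515 = -485)
1/K(G(J(3, -2))) = 1/(-485) = -1/485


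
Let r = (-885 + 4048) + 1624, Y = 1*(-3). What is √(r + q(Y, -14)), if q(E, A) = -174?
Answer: √4613 ≈ 67.919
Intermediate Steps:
Y = -3
r = 4787 (r = 3163 + 1624 = 4787)
√(r + q(Y, -14)) = √(4787 - 174) = √4613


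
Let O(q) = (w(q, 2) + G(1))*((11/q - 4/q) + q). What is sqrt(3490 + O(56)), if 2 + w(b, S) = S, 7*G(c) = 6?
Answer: sqrt(693469)/14 ≈ 59.482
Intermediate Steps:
G(c) = 6/7 (G(c) = (1/7)*6 = 6/7)
w(b, S) = -2 + S
O(q) = 6/q + 6*q/7 (O(q) = ((-2 + 2) + 6/7)*((11/q - 4/q) + q) = (0 + 6/7)*(7/q + q) = 6*(q + 7/q)/7 = 6/q + 6*q/7)
sqrt(3490 + O(56)) = sqrt(3490 + (6/56 + (6/7)*56)) = sqrt(3490 + (6*(1/56) + 48)) = sqrt(3490 + (3/28 + 48)) = sqrt(3490 + 1347/28) = sqrt(99067/28) = sqrt(693469)/14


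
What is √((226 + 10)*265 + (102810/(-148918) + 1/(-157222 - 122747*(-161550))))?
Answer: √3152381571197762290183559872526802/224513700773670 ≈ 250.08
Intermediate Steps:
√((226 + 10)*265 + (102810/(-148918) + 1/(-157222 - 122747*(-161550)))) = √(236*265 + (102810*(-1/148918) - 1/161550/(-279969))) = √(62540 + (-51405/74459 - 1/279969*(-1/161550))) = √(62540 + (-51405/74459 + 1/45228991950)) = √(62540 - 2324996331115291/3367705511605050) = √(210613977699448711709/3367705511605050) = √3152381571197762290183559872526802/224513700773670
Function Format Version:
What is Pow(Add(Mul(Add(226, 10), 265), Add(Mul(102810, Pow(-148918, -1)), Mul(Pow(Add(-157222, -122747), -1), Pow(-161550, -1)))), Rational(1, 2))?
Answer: Mul(Rational(1, 224513700773670), Pow(3152381571197762290183559872526802, Rational(1, 2))) ≈ 250.08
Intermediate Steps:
Pow(Add(Mul(Add(226, 10), 265), Add(Mul(102810, Pow(-148918, -1)), Mul(Pow(Add(-157222, -122747), -1), Pow(-161550, -1)))), Rational(1, 2)) = Pow(Add(Mul(236, 265), Add(Mul(102810, Rational(-1, 148918)), Mul(Pow(-279969, -1), Rational(-1, 161550)))), Rational(1, 2)) = Pow(Add(62540, Add(Rational(-51405, 74459), Mul(Rational(-1, 279969), Rational(-1, 161550)))), Rational(1, 2)) = Pow(Add(62540, Add(Rational(-51405, 74459), Rational(1, 45228991950))), Rational(1, 2)) = Pow(Add(62540, Rational(-2324996331115291, 3367705511605050)), Rational(1, 2)) = Pow(Rational(210613977699448711709, 3367705511605050), Rational(1, 2)) = Mul(Rational(1, 224513700773670), Pow(3152381571197762290183559872526802, Rational(1, 2)))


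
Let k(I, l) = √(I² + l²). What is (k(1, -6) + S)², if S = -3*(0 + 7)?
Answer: (21 - √37)² ≈ 222.52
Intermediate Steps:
S = -21 (S = -3*7 = -21)
(k(1, -6) + S)² = (√(1² + (-6)²) - 21)² = (√(1 + 36) - 21)² = (√37 - 21)² = (-21 + √37)²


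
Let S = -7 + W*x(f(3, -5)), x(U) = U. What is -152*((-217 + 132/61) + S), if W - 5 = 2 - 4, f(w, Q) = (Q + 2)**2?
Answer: 1806520/61 ≈ 29615.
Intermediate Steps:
f(w, Q) = (2 + Q)**2
W = 3 (W = 5 + (2 - 4) = 5 - 2 = 3)
S = 20 (S = -7 + 3*(2 - 5)**2 = -7 + 3*(-3)**2 = -7 + 3*9 = -7 + 27 = 20)
-152*((-217 + 132/61) + S) = -152*((-217 + 132/61) + 20) = -152*(-13105/61 + 20) = -152*(-11885/61) = 1806520/61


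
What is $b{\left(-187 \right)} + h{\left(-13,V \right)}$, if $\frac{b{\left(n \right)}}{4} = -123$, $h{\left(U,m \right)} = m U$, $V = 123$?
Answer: $-2091$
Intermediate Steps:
$h{\left(U,m \right)} = U m$
$b{\left(n \right)} = -492$ ($b{\left(n \right)} = 4 \left(-123\right) = -492$)
$b{\left(-187 \right)} + h{\left(-13,V \right)} = -492 - 1599 = -2091$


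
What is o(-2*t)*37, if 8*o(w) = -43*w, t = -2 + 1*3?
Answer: 1591/4 ≈ 397.75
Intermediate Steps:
t = 1 (t = -2 + 3 = 1)
o(w) = -43*w/8 (o(w) = (-43*w)/8 = -43*w/8)
o(-2*t)*37 = -(-43)/4*37 = -43/8*(-2)*37 = (43/4)*37 = 1591/4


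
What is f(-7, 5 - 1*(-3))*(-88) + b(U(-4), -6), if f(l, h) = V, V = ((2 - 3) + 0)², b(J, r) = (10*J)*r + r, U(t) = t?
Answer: 146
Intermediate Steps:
b(J, r) = r + 10*J*r (b(J, r) = 10*J*r + r = r + 10*J*r)
V = 1 (V = (-1 + 0)² = (-1)² = 1)
f(l, h) = 1
f(-7, 5 - 1*(-3))*(-88) + b(U(-4), -6) = 1*(-88) - 6*(1 + 10*(-4)) = -88 - 6*(1 - 40) = -88 - 6*(-39) = -88 + 234 = 146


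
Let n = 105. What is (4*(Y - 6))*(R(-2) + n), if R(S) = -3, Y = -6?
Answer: -4896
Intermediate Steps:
(4*(Y - 6))*(R(-2) + n) = (4*(-6 - 6))*(-3 + 105) = (4*(-12))*102 = -48*102 = -4896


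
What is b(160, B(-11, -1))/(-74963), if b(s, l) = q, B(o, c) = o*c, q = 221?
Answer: -221/74963 ≈ -0.0029481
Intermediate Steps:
B(o, c) = c*o
b(s, l) = 221
b(160, B(-11, -1))/(-74963) = 221/(-74963) = 221*(-1/74963) = -221/74963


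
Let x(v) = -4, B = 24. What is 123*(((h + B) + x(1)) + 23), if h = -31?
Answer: 1476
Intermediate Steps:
123*(((h + B) + x(1)) + 23) = 123*(((-31 + 24) - 4) + 23) = 123*((-7 - 4) + 23) = 123*(-11 + 23) = 123*12 = 1476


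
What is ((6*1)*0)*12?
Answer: 0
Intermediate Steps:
((6*1)*0)*12 = (6*0)*12 = 0*12 = 0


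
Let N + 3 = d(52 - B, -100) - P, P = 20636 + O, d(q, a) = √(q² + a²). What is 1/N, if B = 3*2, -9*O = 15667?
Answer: -382689/7231896415 - 81*√3029/14463792830 ≈ -5.3225e-5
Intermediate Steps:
O = -15667/9 (O = -⅑*15667 = -15667/9 ≈ -1740.8)
B = 6
d(q, a) = √(a² + q²)
P = 170057/9 (P = 20636 - 15667/9 = 170057/9 ≈ 18895.)
N = -170084/9 + 2*√3029 (N = -3 + (√((-100)² + (52 - 1*6)²) - 1*170057/9) = -3 + (√(10000 + (52 - 6)²) - 170057/9) = -3 + (√(10000 + 46²) - 170057/9) = -3 + (√(10000 + 2116) - 170057/9) = -3 + (√12116 - 170057/9) = -3 + (2*√3029 - 170057/9) = -3 + (-170057/9 + 2*√3029) = -170084/9 + 2*√3029 ≈ -18788.)
1/N = 1/(-170084/9 + 2*√3029)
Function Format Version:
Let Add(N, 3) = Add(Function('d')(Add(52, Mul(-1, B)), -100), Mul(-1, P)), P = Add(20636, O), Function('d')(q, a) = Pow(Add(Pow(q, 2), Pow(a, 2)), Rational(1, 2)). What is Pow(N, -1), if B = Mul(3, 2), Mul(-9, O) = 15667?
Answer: Add(Rational(-382689, 7231896415), Mul(Rational(-81, 14463792830), Pow(3029, Rational(1, 2)))) ≈ -5.3225e-5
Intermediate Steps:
O = Rational(-15667, 9) (O = Mul(Rational(-1, 9), 15667) = Rational(-15667, 9) ≈ -1740.8)
B = 6
Function('d')(q, a) = Pow(Add(Pow(a, 2), Pow(q, 2)), Rational(1, 2))
P = Rational(170057, 9) (P = Add(20636, Rational(-15667, 9)) = Rational(170057, 9) ≈ 18895.)
N = Add(Rational(-170084, 9), Mul(2, Pow(3029, Rational(1, 2)))) (N = Add(-3, Add(Pow(Add(Pow(-100, 2), Pow(Add(52, Mul(-1, 6)), 2)), Rational(1, 2)), Mul(-1, Rational(170057, 9)))) = Add(-3, Add(Pow(Add(10000, Pow(Add(52, -6), 2)), Rational(1, 2)), Rational(-170057, 9))) = Add(-3, Add(Pow(Add(10000, Pow(46, 2)), Rational(1, 2)), Rational(-170057, 9))) = Add(-3, Add(Pow(Add(10000, 2116), Rational(1, 2)), Rational(-170057, 9))) = Add(-3, Add(Pow(12116, Rational(1, 2)), Rational(-170057, 9))) = Add(-3, Add(Mul(2, Pow(3029, Rational(1, 2))), Rational(-170057, 9))) = Add(-3, Add(Rational(-170057, 9), Mul(2, Pow(3029, Rational(1, 2))))) = Add(Rational(-170084, 9), Mul(2, Pow(3029, Rational(1, 2)))) ≈ -18788.)
Pow(N, -1) = Pow(Add(Rational(-170084, 9), Mul(2, Pow(3029, Rational(1, 2)))), -1)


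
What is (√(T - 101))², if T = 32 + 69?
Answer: 0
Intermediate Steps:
T = 101
(√(T - 101))² = (√(101 - 101))² = (√0)² = 0² = 0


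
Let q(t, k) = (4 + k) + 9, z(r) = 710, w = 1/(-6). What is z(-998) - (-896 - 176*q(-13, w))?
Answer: 11594/3 ≈ 3864.7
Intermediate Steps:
w = -1/6 ≈ -0.16667
q(t, k) = 13 + k
z(-998) - (-896 - 176*q(-13, w)) = 710 - (-896 - 176*(13 - 1/6)) = 710 - (-896 - 176*77/6) = 710 - (-896 - 6776/3) = 710 - 1*(-9464/3) = 710 + 9464/3 = 11594/3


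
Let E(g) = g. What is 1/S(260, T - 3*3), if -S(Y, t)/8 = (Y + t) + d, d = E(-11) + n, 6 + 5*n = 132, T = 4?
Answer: -5/10768 ≈ -0.00046434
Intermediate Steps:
n = 126/5 (n = -6/5 + (⅕)*132 = -6/5 + 132/5 = 126/5 ≈ 25.200)
d = 71/5 (d = -11 + 126/5 = 71/5 ≈ 14.200)
S(Y, t) = -568/5 - 8*Y - 8*t (S(Y, t) = -8*((Y + t) + 71/5) = -8*(71/5 + Y + t) = -568/5 - 8*Y - 8*t)
1/S(260, T - 3*3) = 1/(-568/5 - 8*260 - 8*(4 - 3*3)) = 1/(-568/5 - 2080 - 8*(4 - 9)) = 1/(-568/5 - 2080 - 8*(-5)) = 1/(-568/5 - 2080 + 40) = 1/(-10768/5) = -5/10768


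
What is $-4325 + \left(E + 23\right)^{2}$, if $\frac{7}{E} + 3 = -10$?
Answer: $- \frac{645661}{169} \approx -3820.5$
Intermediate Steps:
$E = - \frac{7}{13}$ ($E = \frac{7}{-3 - 10} = \frac{7}{-13} = 7 \left(- \frac{1}{13}\right) = - \frac{7}{13} \approx -0.53846$)
$-4325 + \left(E + 23\right)^{2} = -4325 + \left(- \frac{7}{13} + 23\right)^{2} = -4325 + \left(\frac{292}{13}\right)^{2} = -4325 + \frac{85264}{169} = - \frac{645661}{169}$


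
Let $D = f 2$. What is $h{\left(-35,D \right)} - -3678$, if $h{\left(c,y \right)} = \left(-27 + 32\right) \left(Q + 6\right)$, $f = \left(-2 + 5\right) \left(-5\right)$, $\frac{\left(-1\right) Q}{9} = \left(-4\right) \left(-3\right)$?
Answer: $3168$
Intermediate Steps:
$Q = -108$ ($Q = - 9 \left(\left(-4\right) \left(-3\right)\right) = \left(-9\right) 12 = -108$)
$f = -15$ ($f = 3 \left(-5\right) = -15$)
$D = -30$ ($D = \left(-15\right) 2 = -30$)
$h{\left(c,y \right)} = -510$ ($h{\left(c,y \right)} = \left(-27 + 32\right) \left(-108 + 6\right) = 5 \left(-102\right) = -510$)
$h{\left(-35,D \right)} - -3678 = -510 - -3678 = -510 + 3678 = 3168$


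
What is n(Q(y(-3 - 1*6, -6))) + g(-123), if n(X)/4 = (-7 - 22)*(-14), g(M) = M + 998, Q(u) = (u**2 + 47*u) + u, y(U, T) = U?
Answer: 2499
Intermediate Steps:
Q(u) = u**2 + 48*u
g(M) = 998 + M
n(X) = 1624 (n(X) = 4*((-7 - 22)*(-14)) = 4*(-29*(-14)) = 4*406 = 1624)
n(Q(y(-3 - 1*6, -6))) + g(-123) = 1624 + (998 - 123) = 1624 + 875 = 2499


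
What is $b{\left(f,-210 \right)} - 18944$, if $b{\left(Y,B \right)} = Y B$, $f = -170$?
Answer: $16756$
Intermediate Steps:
$b{\left(Y,B \right)} = B Y$
$b{\left(f,-210 \right)} - 18944 = \left(-210\right) \left(-170\right) - 18944 = 35700 - 18944 = 16756$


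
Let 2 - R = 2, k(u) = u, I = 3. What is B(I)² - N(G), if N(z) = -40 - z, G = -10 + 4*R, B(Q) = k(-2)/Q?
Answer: 274/9 ≈ 30.444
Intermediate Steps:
R = 0 (R = 2 - 1*2 = 2 - 2 = 0)
B(Q) = -2/Q
G = -10 (G = -10 + 4*0 = -10 + 0 = -10)
B(I)² - N(G) = (-2/3)² - (-40 - 1*(-10)) = (-2*⅓)² - (-40 + 10) = (-⅔)² - 1*(-30) = 4/9 + 30 = 274/9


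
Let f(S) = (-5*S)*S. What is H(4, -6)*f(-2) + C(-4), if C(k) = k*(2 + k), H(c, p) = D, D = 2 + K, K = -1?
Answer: -12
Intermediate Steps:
D = 1 (D = 2 - 1 = 1)
H(c, p) = 1
f(S) = -5*S**2
H(4, -6)*f(-2) + C(-4) = 1*(-5*(-2)**2) - 4*(2 - 4) = 1*(-5*4) - 4*(-2) = 1*(-20) + 8 = -20 + 8 = -12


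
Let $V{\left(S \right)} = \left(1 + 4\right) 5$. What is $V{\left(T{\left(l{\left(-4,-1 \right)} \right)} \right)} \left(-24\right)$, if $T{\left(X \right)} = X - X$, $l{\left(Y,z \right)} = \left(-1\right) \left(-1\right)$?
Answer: $-600$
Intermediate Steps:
$l{\left(Y,z \right)} = 1$
$T{\left(X \right)} = 0$
$V{\left(S \right)} = 25$ ($V{\left(S \right)} = 5 \cdot 5 = 25$)
$V{\left(T{\left(l{\left(-4,-1 \right)} \right)} \right)} \left(-24\right) = 25 \left(-24\right) = -600$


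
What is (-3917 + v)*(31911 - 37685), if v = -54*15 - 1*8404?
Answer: 75818394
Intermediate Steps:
v = -9214 (v = -810 - 8404 = -9214)
(-3917 + v)*(31911 - 37685) = (-3917 - 9214)*(31911 - 37685) = -13131*(-5774) = 75818394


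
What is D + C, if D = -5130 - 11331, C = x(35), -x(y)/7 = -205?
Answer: -15026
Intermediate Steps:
x(y) = 1435 (x(y) = -7*(-205) = 1435)
C = 1435
D = -16461
D + C = -16461 + 1435 = -15026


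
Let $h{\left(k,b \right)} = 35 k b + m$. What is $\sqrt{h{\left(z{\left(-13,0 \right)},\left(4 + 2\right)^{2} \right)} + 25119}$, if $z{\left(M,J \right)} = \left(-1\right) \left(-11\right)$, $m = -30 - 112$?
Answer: $\sqrt{38837} \approx 197.07$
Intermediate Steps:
$m = -142$
$z{\left(M,J \right)} = 11$
$h{\left(k,b \right)} = -142 + 35 b k$ ($h{\left(k,b \right)} = 35 k b - 142 = 35 b k - 142 = -142 + 35 b k$)
$\sqrt{h{\left(z{\left(-13,0 \right)},\left(4 + 2\right)^{2} \right)} + 25119} = \sqrt{\left(-142 + 35 \left(4 + 2\right)^{2} \cdot 11\right) + 25119} = \sqrt{\left(-142 + 35 \cdot 6^{2} \cdot 11\right) + 25119} = \sqrt{\left(-142 + 35 \cdot 36 \cdot 11\right) + 25119} = \sqrt{\left(-142 + 13860\right) + 25119} = \sqrt{13718 + 25119} = \sqrt{38837}$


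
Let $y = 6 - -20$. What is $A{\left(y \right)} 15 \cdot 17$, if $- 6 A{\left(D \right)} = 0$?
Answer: $0$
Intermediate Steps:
$y = 26$ ($y = 6 + 20 = 26$)
$A{\left(D \right)} = 0$ ($A{\left(D \right)} = \left(- \frac{1}{6}\right) 0 = 0$)
$A{\left(y \right)} 15 \cdot 17 = 0 \cdot 15 \cdot 17 = 0 \cdot 17 = 0$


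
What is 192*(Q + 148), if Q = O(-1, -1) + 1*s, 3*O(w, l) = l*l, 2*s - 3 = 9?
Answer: 29632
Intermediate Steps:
s = 6 (s = 3/2 + (½)*9 = 3/2 + 9/2 = 6)
O(w, l) = l²/3 (O(w, l) = (l*l)/3 = l²/3)
Q = 19/3 (Q = (⅓)*(-1)² + 1*6 = (⅓)*1 + 6 = ⅓ + 6 = 19/3 ≈ 6.3333)
192*(Q + 148) = 192*(19/3 + 148) = 192*(463/3) = 29632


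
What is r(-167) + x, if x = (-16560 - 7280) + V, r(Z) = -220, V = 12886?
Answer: -11174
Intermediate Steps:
x = -10954 (x = (-16560 - 7280) + 12886 = -23840 + 12886 = -10954)
r(-167) + x = -220 - 10954 = -11174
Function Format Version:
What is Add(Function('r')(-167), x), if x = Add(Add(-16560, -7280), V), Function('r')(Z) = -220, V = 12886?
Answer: -11174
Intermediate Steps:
x = -10954 (x = Add(Add(-16560, -7280), 12886) = Add(-23840, 12886) = -10954)
Add(Function('r')(-167), x) = Add(-220, -10954) = -11174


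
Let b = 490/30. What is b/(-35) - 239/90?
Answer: -281/90 ≈ -3.1222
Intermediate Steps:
b = 49/3 (b = 490*(1/30) = 49/3 ≈ 16.333)
b/(-35) - 239/90 = (49/3)/(-35) - 239/90 = (49/3)*(-1/35) - 239*1/90 = -7/15 - 239/90 = -281/90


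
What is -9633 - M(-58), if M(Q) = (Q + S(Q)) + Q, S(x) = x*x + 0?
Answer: -12881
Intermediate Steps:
S(x) = x**2 (S(x) = x**2 + 0 = x**2)
M(Q) = Q**2 + 2*Q (M(Q) = (Q + Q**2) + Q = Q**2 + 2*Q)
-9633 - M(-58) = -9633 - (-58)*(2 - 58) = -9633 - (-58)*(-56) = -9633 - 1*3248 = -9633 - 3248 = -12881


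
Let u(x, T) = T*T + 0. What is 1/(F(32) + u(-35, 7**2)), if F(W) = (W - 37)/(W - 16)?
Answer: 16/38411 ≈ 0.00041655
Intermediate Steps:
F(W) = (-37 + W)/(-16 + W)
u(x, T) = T**2 (u(x, T) = T**2 + 0 = T**2)
1/(F(32) + u(-35, 7**2)) = 1/((-37 + 32)/(-16 + 32) + (7**2)**2) = 1/(-5/16 + 49**2) = 1/((1/16)*(-5) + 2401) = 1/(-5/16 + 2401) = 1/(38411/16) = 16/38411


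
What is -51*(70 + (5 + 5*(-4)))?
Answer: -2805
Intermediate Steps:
-51*(70 + (5 + 5*(-4))) = -51*(70 + (5 - 20)) = -51*(70 - 15) = -51*55 = -2805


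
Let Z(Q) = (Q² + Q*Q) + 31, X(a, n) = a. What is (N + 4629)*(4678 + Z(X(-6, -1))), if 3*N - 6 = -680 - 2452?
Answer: 17149447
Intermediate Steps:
N = -1042 (N = 2 + (-680 - 2452)/3 = 2 + (⅓)*(-3132) = 2 - 1044 = -1042)
Z(Q) = 31 + 2*Q² (Z(Q) = (Q² + Q²) + 31 = 2*Q² + 31 = 31 + 2*Q²)
(N + 4629)*(4678 + Z(X(-6, -1))) = (-1042 + 4629)*(4678 + (31 + 2*(-6)²)) = 3587*(4678 + (31 + 2*36)) = 3587*(4678 + (31 + 72)) = 3587*(4678 + 103) = 3587*4781 = 17149447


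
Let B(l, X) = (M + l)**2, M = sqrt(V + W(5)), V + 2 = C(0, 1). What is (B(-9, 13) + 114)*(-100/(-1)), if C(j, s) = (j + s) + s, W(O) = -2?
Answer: 19300 - 1800*I*sqrt(2) ≈ 19300.0 - 2545.6*I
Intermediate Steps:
C(j, s) = j + 2*s
V = 0 (V = -2 + (0 + 2*1) = -2 + (0 + 2) = -2 + 2 = 0)
M = I*sqrt(2) (M = sqrt(0 - 2) = sqrt(-2) = I*sqrt(2) ≈ 1.4142*I)
B(l, X) = (l + I*sqrt(2))**2 (B(l, X) = (I*sqrt(2) + l)**2 = (l + I*sqrt(2))**2)
(B(-9, 13) + 114)*(-100/(-1)) = ((-9 + I*sqrt(2))**2 + 114)*(-100/(-1)) = (114 + (-9 + I*sqrt(2))**2)*(-100*(-1)) = (114 + (-9 + I*sqrt(2))**2)*100 = 11400 + 100*(-9 + I*sqrt(2))**2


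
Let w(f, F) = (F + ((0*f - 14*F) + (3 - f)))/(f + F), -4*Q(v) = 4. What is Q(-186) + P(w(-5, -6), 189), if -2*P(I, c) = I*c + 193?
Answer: 14109/22 ≈ 641.32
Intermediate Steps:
Q(v) = -1 (Q(v) = -¼*4 = -1)
w(f, F) = (3 - f - 13*F)/(F + f) (w(f, F) = (F + ((0 - 14*F) + (3 - f)))/(F + f) = (F + (-14*F + (3 - f)))/(F + f) = (F + (3 - f - 14*F))/(F + f) = (3 - f - 13*F)/(F + f))
P(I, c) = -193/2 - I*c/2 (P(I, c) = -(I*c + 193)/2 = -(193 + I*c)/2 = -193/2 - I*c/2)
Q(-186) + P(w(-5, -6), 189) = -1 + (-193/2 - ½*(3 - 1*(-5) - 13*(-6))/(-6 - 5)*189) = -1 + (-193/2 - ½*(3 + 5 + 78)/(-11)*189) = -1 + (-193/2 - ½*(-1/11*86)*189) = -1 + (-193/2 - ½*(-86/11)*189) = -1 + (-193/2 + 8127/11) = -1 + 14131/22 = 14109/22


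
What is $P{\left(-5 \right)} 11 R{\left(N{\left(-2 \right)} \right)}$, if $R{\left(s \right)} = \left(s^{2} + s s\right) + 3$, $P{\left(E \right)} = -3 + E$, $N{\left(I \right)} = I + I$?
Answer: $-3080$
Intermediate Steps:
$N{\left(I \right)} = 2 I$
$R{\left(s \right)} = 3 + 2 s^{2}$ ($R{\left(s \right)} = \left(s^{2} + s^{2}\right) + 3 = 2 s^{2} + 3 = 3 + 2 s^{2}$)
$P{\left(-5 \right)} 11 R{\left(N{\left(-2 \right)} \right)} = \left(-3 - 5\right) 11 \left(3 + 2 \left(2 \left(-2\right)\right)^{2}\right) = \left(-8\right) 11 \left(3 + 2 \left(-4\right)^{2}\right) = - 88 \left(3 + 2 \cdot 16\right) = - 88 \left(3 + 32\right) = \left(-88\right) 35 = -3080$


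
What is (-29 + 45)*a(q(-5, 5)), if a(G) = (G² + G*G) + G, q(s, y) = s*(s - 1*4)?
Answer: 65520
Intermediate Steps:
q(s, y) = s*(-4 + s) (q(s, y) = s*(s - 4) = s*(-4 + s))
a(G) = G + 2*G² (a(G) = (G² + G²) + G = 2*G² + G = G + 2*G²)
(-29 + 45)*a(q(-5, 5)) = (-29 + 45)*((-5*(-4 - 5))*(1 + 2*(-5*(-4 - 5)))) = 16*((-5*(-9))*(1 + 2*(-5*(-9)))) = 16*(45*(1 + 2*45)) = 16*(45*(1 + 90)) = 16*(45*91) = 16*4095 = 65520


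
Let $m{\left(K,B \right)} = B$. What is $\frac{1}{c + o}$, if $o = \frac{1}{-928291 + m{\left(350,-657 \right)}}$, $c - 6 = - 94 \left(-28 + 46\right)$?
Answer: $- \frac{928948}{1566206329} \approx -0.00059312$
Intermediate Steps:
$c = -1686$ ($c = 6 - 94 \left(-28 + 46\right) = 6 - 1692 = -1686$)
$o = - \frac{1}{928948}$ ($o = \frac{1}{-928291 - 657} = \frac{1}{-928948} = - \frac{1}{928948} \approx -1.0765 \cdot 10^{-6}$)
$\frac{1}{c + o} = \frac{1}{-1686 - \frac{1}{928948}} = \frac{1}{- \frac{1566206329}{928948}} = - \frac{928948}{1566206329}$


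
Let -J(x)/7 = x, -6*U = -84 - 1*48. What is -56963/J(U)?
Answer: 56963/154 ≈ 369.89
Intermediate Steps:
U = 22 (U = -(-84 - 1*48)/6 = -(-84 - 48)/6 = -1/6*(-132) = 22)
J(x) = -7*x
-56963/J(U) = -56963/((-7*22)) = -56963/(-154) = -56963*(-1/154) = 56963/154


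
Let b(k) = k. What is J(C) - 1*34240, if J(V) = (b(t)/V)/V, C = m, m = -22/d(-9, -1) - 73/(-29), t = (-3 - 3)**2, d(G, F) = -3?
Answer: -25147261276/734449 ≈ -34240.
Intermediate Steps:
t = 36 (t = (-6)**2 = 36)
m = 857/87 (m = -22/(-3) - 73/(-29) = -22*(-1/3) - 73*(-1/29) = 22/3 + 73/29 = 857/87 ≈ 9.8506)
C = 857/87 ≈ 9.8506
J(V) = 36/V**2 (J(V) = (36/V)/V = 36/V**2)
J(C) - 1*34240 = 36/(857/87)**2 - 1*34240 = 36*(7569/734449) - 34240 = 272484/734449 - 34240 = -25147261276/734449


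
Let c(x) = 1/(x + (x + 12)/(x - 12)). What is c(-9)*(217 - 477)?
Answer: 455/16 ≈ 28.438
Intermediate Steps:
c(x) = 1/(x + (12 + x)/(-12 + x))
c(-9)*(217 - 477) = ((-12 - 9)/(12 + (-9)² - 11*(-9)))*(217 - 477) = (-21/(12 + 81 + 99))*(-260) = (-21/192)*(-260) = ((1/192)*(-21))*(-260) = -7/64*(-260) = 455/16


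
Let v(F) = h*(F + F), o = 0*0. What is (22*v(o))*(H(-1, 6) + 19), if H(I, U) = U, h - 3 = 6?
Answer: 0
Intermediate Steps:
h = 9 (h = 3 + 6 = 9)
o = 0
v(F) = 18*F (v(F) = 9*(F + F) = 9*(2*F) = 18*F)
(22*v(o))*(H(-1, 6) + 19) = (22*(18*0))*(6 + 19) = (22*0)*25 = 0*25 = 0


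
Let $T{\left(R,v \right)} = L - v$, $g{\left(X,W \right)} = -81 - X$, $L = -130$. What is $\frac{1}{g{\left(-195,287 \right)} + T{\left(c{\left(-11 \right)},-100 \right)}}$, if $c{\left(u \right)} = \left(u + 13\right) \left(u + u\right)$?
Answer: $\frac{1}{84} \approx 0.011905$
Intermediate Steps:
$c{\left(u \right)} = 2 u \left(13 + u\right)$ ($c{\left(u \right)} = \left(13 + u\right) 2 u = 2 u \left(13 + u\right)$)
$T{\left(R,v \right)} = -130 - v$
$\frac{1}{g{\left(-195,287 \right)} + T{\left(c{\left(-11 \right)},-100 \right)}} = \frac{1}{\left(-81 - -195\right) - 30} = \frac{1}{\left(-81 + 195\right) + \left(-130 + 100\right)} = \frac{1}{114 - 30} = \frac{1}{84}$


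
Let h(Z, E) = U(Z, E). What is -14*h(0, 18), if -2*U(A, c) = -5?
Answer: -35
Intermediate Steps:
U(A, c) = 5/2 (U(A, c) = -½*(-5) = 5/2)
h(Z, E) = 5/2
-14*h(0, 18) = -14*5/2 = -35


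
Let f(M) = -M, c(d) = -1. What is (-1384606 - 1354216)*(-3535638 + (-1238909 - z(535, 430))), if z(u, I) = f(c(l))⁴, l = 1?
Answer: 13076637102456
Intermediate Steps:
z(u, I) = 1 (z(u, I) = (-1*(-1))⁴ = 1⁴ = 1)
(-1384606 - 1354216)*(-3535638 + (-1238909 - z(535, 430))) = (-1384606 - 1354216)*(-3535638 + (-1238909 - 1*1)) = -2738822*(-3535638 + (-1238909 - 1)) = -2738822*(-3535638 - 1238910) = -2738822*(-4774548) = 13076637102456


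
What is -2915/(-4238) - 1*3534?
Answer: -14974177/4238 ≈ -3533.3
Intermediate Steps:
-2915/(-4238) - 1*3534 = -2915*(-1/4238) - 3534 = 2915/4238 - 3534 = -14974177/4238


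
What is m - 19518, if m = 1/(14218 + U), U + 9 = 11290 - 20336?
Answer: -100771433/5163 ≈ -19518.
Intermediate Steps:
U = -9055 (U = -9 + (11290 - 20336) = -9 - 9046 = -9055)
m = 1/5163 (m = 1/(14218 - 9055) = 1/5163 ≈ 0.00019369)
m - 19518 = 1/5163 - 19518 = -100771433/5163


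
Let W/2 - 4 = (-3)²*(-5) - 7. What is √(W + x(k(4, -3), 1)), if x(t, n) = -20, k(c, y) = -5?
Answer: 2*I*√29 ≈ 10.77*I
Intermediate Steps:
W = -96 (W = 8 + 2*((-3)²*(-5) - 7) = 8 + 2*(9*(-5) - 7) = 8 + 2*(-45 - 7) = 8 + 2*(-52) = 8 - 104 = -96)
√(W + x(k(4, -3), 1)) = √(-96 - 20) = √(-116) = 2*I*√29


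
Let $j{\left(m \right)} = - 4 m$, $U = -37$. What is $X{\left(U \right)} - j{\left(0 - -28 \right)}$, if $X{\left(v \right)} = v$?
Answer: $75$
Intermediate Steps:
$X{\left(U \right)} - j{\left(0 - -28 \right)} = -37 - - 4 \left(0 - -28\right) = -37 - - 4 \left(0 + 28\right) = -37 - \left(-4\right) 28 = -37 - -112 = -37 + 112 = 75$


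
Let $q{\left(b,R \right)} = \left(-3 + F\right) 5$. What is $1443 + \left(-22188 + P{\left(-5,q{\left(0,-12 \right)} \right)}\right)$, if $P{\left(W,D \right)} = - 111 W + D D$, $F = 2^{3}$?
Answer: $-19565$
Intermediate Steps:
$F = 8$
$q{\left(b,R \right)} = 25$ ($q{\left(b,R \right)} = \left(-3 + 8\right) 5 = 5 \cdot 5 = 25$)
$P{\left(W,D \right)} = D^{2} - 111 W$ ($P{\left(W,D \right)} = - 111 W + D^{2} = D^{2} - 111 W$)
$1443 + \left(-22188 + P{\left(-5,q{\left(0,-12 \right)} \right)}\right) = 1443 - \left(21633 - 625\right) = 1443 + \left(-22188 + \left(625 + 555\right)\right) = 1443 + \left(-22188 + 1180\right) = 1443 - 21008 = -19565$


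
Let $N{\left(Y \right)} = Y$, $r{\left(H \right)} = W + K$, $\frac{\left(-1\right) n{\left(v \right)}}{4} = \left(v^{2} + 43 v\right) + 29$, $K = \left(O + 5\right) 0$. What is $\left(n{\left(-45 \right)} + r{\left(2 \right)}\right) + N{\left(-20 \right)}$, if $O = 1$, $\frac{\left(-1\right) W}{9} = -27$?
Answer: $-253$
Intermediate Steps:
$W = 243$ ($W = \left(-9\right) \left(-27\right) = 243$)
$K = 0$ ($K = \left(1 + 5\right) 0 = 6 \cdot 0 = 0$)
$n{\left(v \right)} = -116 - 172 v - 4 v^{2}$ ($n{\left(v \right)} = - 4 \left(\left(v^{2} + 43 v\right) + 29\right) = - 4 \left(29 + v^{2} + 43 v\right) = -116 - 172 v - 4 v^{2}$)
$r{\left(H \right)} = 243$ ($r{\left(H \right)} = 243 + 0 = 243$)
$\left(n{\left(-45 \right)} + r{\left(2 \right)}\right) + N{\left(-20 \right)} = \left(\left(-116 - -7740 - 4 \left(-45\right)^{2}\right) + 243\right) - 20 = \left(\left(-116 + 7740 - 8100\right) + 243\right) - 20 = \left(-476 + 243\right) - 20 = -233 - 20 = -253$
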